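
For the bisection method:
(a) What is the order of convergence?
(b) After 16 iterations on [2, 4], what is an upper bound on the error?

(a) Bisection has linear (order 1) convergence; the error is halved each step.

(b) Error bound = (b-a)/2^n = (4 - 2)/2^{16}
    = 2/2^{16}

(a) 1 (linear); (b) error ≤ 3.05e-05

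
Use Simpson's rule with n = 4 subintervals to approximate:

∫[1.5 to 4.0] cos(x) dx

f(x) = cos(x)
a = 1.5, b = 4.0, n = 4
h = (b - a)/n = 0.625000

Simpson's rule: (h/3)[f(x₀) + 4f(x₁) + 2f(x₂) + ... + f(xₙ)]

x_0 = 1.5000, f(x_0) = 0.070737, coefficient = 1
x_1 = 2.1250, f(x_1) = -0.526266, coefficient = 4
x_2 = 2.7500, f(x_2) = -0.924302, coefficient = 2
x_3 = 3.3750, f(x_3) = -0.972884, coefficient = 4
x_4 = 4.0000, f(x_4) = -0.653644, coefficient = 1

I ≈ (0.625000/3) × -8.428112 = -1.755857
Exact value: -1.754297
Error: 0.001559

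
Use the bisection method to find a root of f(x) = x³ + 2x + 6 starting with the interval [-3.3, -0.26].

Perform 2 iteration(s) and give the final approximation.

f(x) = x³ + 2x + 6
Initial interval: [-3.3, -0.26]

Iteration 1:
  c_1 = (-3.300000 + (-0.260000))/2 = -1.780000
  f(c_1) = f(-1.780000) = -3.199752
  f(a) × f(c) ≥ 0, new interval: [-1.780000, -0.260000]
Iteration 2:
  c_2 = (-1.780000 + (-0.260000))/2 = -1.020000
  f(c_2) = f(-1.020000) = 2.898792
  f(a) × f(c) < 0, new interval: [-1.780000, -1.020000]

After 2 iteration(s), the approximation is c_2 = -1.020000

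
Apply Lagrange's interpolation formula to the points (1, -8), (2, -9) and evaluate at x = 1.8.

Lagrange interpolation formula:
P(x) = Σ yᵢ × Lᵢ(x)
where Lᵢ(x) = Π_{j≠i} (x - xⱼ)/(xᵢ - xⱼ)

L_0(1.8) = (1.8 - 2)/(1 - 2) = 0.200000
L_1(1.8) = (1.8 - 1)/(2 - 1) = 0.800000

P(1.8) = (-8)×L_0(1.8) + (-9)×L_1(1.8)
P(1.8) = -8.800000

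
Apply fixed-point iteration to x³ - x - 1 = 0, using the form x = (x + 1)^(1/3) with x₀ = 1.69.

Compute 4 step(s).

Equation: x³ - x - 1 = 0
Fixed-point form: x = (x + 1)^(1/3)
x₀ = 1.69

x_1 = g(1.690000) = 1.390755
x_2 = g(1.390755) = 1.337145
x_3 = g(1.337145) = 1.327074
x_4 = g(1.327074) = 1.325165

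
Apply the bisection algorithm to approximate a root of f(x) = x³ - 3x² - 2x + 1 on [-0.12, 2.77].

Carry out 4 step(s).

f(x) = x³ - 3x² - 2x + 1
Initial interval: [-0.12, 2.77]

Iteration 1:
  c_1 = (-0.120000 + 2.770000)/2 = 1.325000
  f(c_1) = f(1.325000) = -4.590672
  f(a) × f(c) < 0, new interval: [-0.120000, 1.325000]
Iteration 2:
  c_2 = (-0.120000 + 1.325000)/2 = 0.602500
  f(c_2) = f(0.602500) = -1.075307
  f(a) × f(c) < 0, new interval: [-0.120000, 0.602500]
Iteration 3:
  c_3 = (-0.120000 + 0.602500)/2 = 0.241250
  f(c_3) = f(0.241250) = 0.356936
  f(a) × f(c) ≥ 0, new interval: [0.241250, 0.602500]
Iteration 4:
  c_4 = (0.241250 + 0.602500)/2 = 0.421875
  f(c_4) = f(0.421875) = -0.302601
  f(a) × f(c) < 0, new interval: [0.241250, 0.421875]

After 4 iteration(s), the approximation is c_4 = 0.421875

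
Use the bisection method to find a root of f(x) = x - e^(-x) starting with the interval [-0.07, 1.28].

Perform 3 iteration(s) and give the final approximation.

f(x) = x - e^(-x)
Initial interval: [-0.07, 1.28]

Iteration 1:
  c_1 = (-0.070000 + 1.280000)/2 = 0.605000
  f(c_1) = f(0.605000) = 0.058926
  f(a) × f(c) < 0, new interval: [-0.070000, 0.605000]
Iteration 2:
  c_2 = (-0.070000 + 0.605000)/2 = 0.267500
  f(c_2) = f(0.267500) = -0.497790
  f(a) × f(c) ≥ 0, new interval: [0.267500, 0.605000]
Iteration 3:
  c_3 = (0.267500 + 0.605000)/2 = 0.436250
  f(c_3) = f(0.436250) = -0.210206
  f(a) × f(c) ≥ 0, new interval: [0.436250, 0.605000]

After 3 iteration(s), the approximation is c_3 = 0.436250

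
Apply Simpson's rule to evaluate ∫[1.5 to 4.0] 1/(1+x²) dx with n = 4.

f(x) = 1/(1+x²)
a = 1.5, b = 4.0, n = 4
h = (b - a)/n = 0.625000

Simpson's rule: (h/3)[f(x₀) + 4f(x₁) + 2f(x₂) + ... + f(xₙ)]

x_0 = 1.5000, f(x_0) = 0.307692, coefficient = 1
x_1 = 2.1250, f(x_1) = 0.181303, coefficient = 4
x_2 = 2.7500, f(x_2) = 0.116788, coefficient = 2
x_3 = 3.3750, f(x_3) = 0.080706, coefficient = 4
x_4 = 4.0000, f(x_4) = 0.058824, coefficient = 1

I ≈ (0.625000/3) × 1.648130 = 0.343360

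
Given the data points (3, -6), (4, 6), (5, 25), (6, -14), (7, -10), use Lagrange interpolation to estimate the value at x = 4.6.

Lagrange interpolation formula:
P(x) = Σ yᵢ × Lᵢ(x)
where Lᵢ(x) = Π_{j≠i} (x - xⱼ)/(xᵢ - xⱼ)

L_0(4.6) = (4.6 - 4)/(3 - 4) × (4.6 - 5)/(3 - 5) × (4.6 - 6)/(3 - 6) × (4.6 - 7)/(3 - 7) = -0.033600
L_1(4.6) = (4.6 - 3)/(4 - 3) × (4.6 - 5)/(4 - 5) × (4.6 - 6)/(4 - 6) × (4.6 - 7)/(4 - 7) = 0.358400
L_2(4.6) = (4.6 - 3)/(5 - 3) × (4.6 - 4)/(5 - 4) × (4.6 - 6)/(5 - 6) × (4.6 - 7)/(5 - 7) = 0.806400
L_3(4.6) = (4.6 - 3)/(6 - 3) × (4.6 - 4)/(6 - 4) × (4.6 - 5)/(6 - 5) × (4.6 - 7)/(6 - 7) = -0.153600
L_4(4.6) = (4.6 - 3)/(7 - 3) × (4.6 - 4)/(7 - 4) × (4.6 - 5)/(7 - 5) × (4.6 - 6)/(7 - 6) = 0.022400

P(4.6) = (-6)×L_0(4.6) + 6×L_1(4.6) + 25×L_2(4.6) + (-14)×L_3(4.6) + (-10)×L_4(4.6)
P(4.6) = 24.438400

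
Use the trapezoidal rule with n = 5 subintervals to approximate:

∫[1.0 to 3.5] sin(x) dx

f(x) = sin(x)
a = 1.0, b = 3.5, n = 5
h = (b - a)/n = 0.500000

Trapezoidal rule: (h/2)[f(x₀) + 2f(x₁) + 2f(x₂) + ... + f(xₙ)]

x_0 = 1.0000, f(x_0) = 0.841471, coefficient = 1
x_1 = 1.5000, f(x_1) = 0.997495, coefficient = 2
x_2 = 2.0000, f(x_2) = 0.909297, coefficient = 2
x_3 = 2.5000, f(x_3) = 0.598472, coefficient = 2
x_4 = 3.0000, f(x_4) = 0.141120, coefficient = 2
x_5 = 3.5000, f(x_5) = -0.350783, coefficient = 1

I ≈ (0.500000/2) × 5.783457 = 1.445864
Exact value: 1.476759
Error: 0.030895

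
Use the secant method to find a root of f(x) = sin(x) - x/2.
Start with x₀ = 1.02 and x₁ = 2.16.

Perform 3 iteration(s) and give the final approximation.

f(x) = sin(x) - x/2
x₀ = 1.02, x₁ = 2.16

Secant formula: x_{n+1} = x_n - f(x_n)(x_n - x_{n-1})/(f(x_n) - f(x_{n-1}))

Iteration 1:
  f(1.020000) = 0.342108
  f(2.160000) = -0.248617
  x_2 = 2.160000 - (-0.248617)×(2.160000 - 1.020000)/(-0.248617 - 0.342108)
       = 1.680211
Iteration 2:
  f(2.160000) = -0.248617
  f(1.680211) = 0.153914
  x_3 = 1.680211 - 0.153914×(1.680211 - 2.160000)/(0.153914 - (-0.248617))
       = 1.863667
Iteration 3:
  f(1.680211) = 0.153914
  f(1.863667) = 0.025586
  x_4 = 1.863667 - 0.025586×(1.863667 - 1.680211)/(0.025586 - 0.153914)
       = 1.900243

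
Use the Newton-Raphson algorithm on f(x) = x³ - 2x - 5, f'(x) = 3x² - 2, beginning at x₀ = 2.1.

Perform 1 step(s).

f(x) = x³ - 2x - 5
f'(x) = 3x² - 2
x₀ = 2.1

Newton-Raphson formula: x_{n+1} = x_n - f(x_n)/f'(x_n)

Iteration 1:
  f(2.100000) = 0.061000
  f'(2.100000) = 11.230000
  x_1 = 2.100000 - 0.061000/11.230000 = 2.094568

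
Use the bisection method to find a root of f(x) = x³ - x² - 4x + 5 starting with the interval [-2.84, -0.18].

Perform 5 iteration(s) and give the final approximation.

f(x) = x³ - x² - 4x + 5
Initial interval: [-2.84, -0.18]

Iteration 1:
  c_1 = (-2.840000 + (-0.180000))/2 = -1.510000
  f(c_1) = f(-1.510000) = 5.316949
  f(a) × f(c) < 0, new interval: [-2.840000, -1.510000]
Iteration 2:
  c_2 = (-2.840000 + (-1.510000))/2 = -2.175000
  f(c_2) = f(-2.175000) = -1.319734
  f(a) × f(c) ≥ 0, new interval: [-2.175000, -1.510000]
Iteration 3:
  c_3 = (-2.175000 + (-1.510000))/2 = -1.842500
  f(c_3) = f(-1.842500) = 2.720263
  f(a) × f(c) < 0, new interval: [-2.175000, -1.842500]
Iteration 4:
  c_4 = (-2.175000 + (-1.842500))/2 = -2.008750
  f(c_4) = f(-2.008750) = 0.894463
  f(a) × f(c) < 0, new interval: [-2.175000, -2.008750]
Iteration 5:
  c_5 = (-2.175000 + (-2.008750))/2 = -2.091875
  f(c_5) = f(-2.091875) = -0.162363
  f(a) × f(c) ≥ 0, new interval: [-2.091875, -2.008750]

After 5 iteration(s), the approximation is c_5 = -2.091875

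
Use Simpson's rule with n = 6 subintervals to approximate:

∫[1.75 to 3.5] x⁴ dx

f(x) = x⁴
a = 1.75, b = 3.5, n = 6
h = (b - a)/n = 0.291667

Simpson's rule: (h/3)[f(x₀) + 4f(x₁) + 2f(x₂) + ... + f(xₙ)]

x_0 = 1.7500, f(x_0) = 9.378906, coefficient = 1
x_1 = 2.0417, f(x_1) = 17.375582, coefficient = 4
x_2 = 2.3333, f(x_2) = 29.641975, coefficient = 2
x_3 = 2.6250, f(x_3) = 47.480713, coefficient = 4
x_4 = 2.9167, f(x_4) = 72.368104, coefficient = 2
x_5 = 3.2083, f(x_5) = 105.954141, coefficient = 4
x_6 = 3.5000, f(x_6) = 150.062500, coefficient = 1

I ≈ (0.291667/3) × 1046.703306 = 101.762821
Exact value: 101.761133
Error: 0.001689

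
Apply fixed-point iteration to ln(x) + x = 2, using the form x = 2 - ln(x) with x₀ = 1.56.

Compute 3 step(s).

Equation: ln(x) + x = 2
Fixed-point form: x = 2 - ln(x)
x₀ = 1.56

x_1 = g(1.560000) = 1.555314
x_2 = g(1.555314) = 1.558322
x_3 = g(1.558322) = 1.556390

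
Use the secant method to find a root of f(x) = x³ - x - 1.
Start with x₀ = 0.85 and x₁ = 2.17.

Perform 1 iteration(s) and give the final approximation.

f(x) = x³ - x - 1
x₀ = 0.85, x₁ = 2.17

Secant formula: x_{n+1} = x_n - f(x_n)(x_n - x_{n-1})/(f(x_n) - f(x_{n-1}))

Iteration 1:
  f(0.850000) = -1.235875
  f(2.170000) = 7.048313
  x_2 = 2.170000 - 7.048313×(2.170000 - 0.850000)/(7.048313 - (-1.235875))
       = 1.046924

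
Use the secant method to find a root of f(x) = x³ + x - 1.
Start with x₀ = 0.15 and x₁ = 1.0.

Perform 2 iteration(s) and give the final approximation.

f(x) = x³ + x - 1
x₀ = 0.15, x₁ = 1.0

Secant formula: x_{n+1} = x_n - f(x_n)(x_n - x_{n-1})/(f(x_n) - f(x_{n-1}))

Iteration 1:
  f(0.150000) = -0.846625
  f(1.000000) = 1.000000
  x_2 = 1.000000 - 1.000000×(1.000000 - 0.150000)/(1.000000 - (-0.846625))
       = 0.539701
Iteration 2:
  f(1.000000) = 1.000000
  f(0.539701) = -0.303097
  x_3 = 0.539701 - (-0.303097)×(0.539701 - 1.000000)/(-0.303097 - 1.000000)
       = 0.646765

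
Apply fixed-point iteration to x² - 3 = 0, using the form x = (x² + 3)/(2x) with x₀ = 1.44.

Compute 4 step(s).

Equation: x² - 3 = 0
Fixed-point form: x = (x² + 3)/(2x)
x₀ = 1.44

x_1 = g(1.440000) = 1.761667
x_2 = g(1.761667) = 1.732300
x_3 = g(1.732300) = 1.732051
x_4 = g(1.732051) = 1.732051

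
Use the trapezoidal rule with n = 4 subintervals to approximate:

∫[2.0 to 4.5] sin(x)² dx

f(x) = sin(x)²
a = 2.0, b = 4.5, n = 4
h = (b - a)/n = 0.625000

Trapezoidal rule: (h/2)[f(x₀) + 2f(x₁) + 2f(x₂) + ... + f(xₙ)]

x_0 = 2.0000, f(x_0) = 0.826822, coefficient = 1
x_1 = 2.6250, f(x_1) = 0.243957, coefficient = 2
x_2 = 3.2500, f(x_2) = 0.011706, coefficient = 2
x_3 = 3.8750, f(x_3) = 0.448103, coefficient = 2
x_4 = 4.5000, f(x_4) = 0.955565, coefficient = 1

I ≈ (0.625000/2) × 3.189919 = 0.996850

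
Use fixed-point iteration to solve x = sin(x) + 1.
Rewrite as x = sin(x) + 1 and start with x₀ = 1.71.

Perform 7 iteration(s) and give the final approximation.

Equation: x = sin(x) + 1
Fixed-point form: x = sin(x) + 1
x₀ = 1.71

x_1 = g(1.710000) = 1.990327
x_2 = g(1.990327) = 1.913280
x_3 = g(1.913280) = 1.941923
x_4 = g(1.941923) = 1.931919
x_5 = g(1.931919) = 1.935501
x_6 = g(1.935501) = 1.934229
x_7 = g(1.934229) = 1.934682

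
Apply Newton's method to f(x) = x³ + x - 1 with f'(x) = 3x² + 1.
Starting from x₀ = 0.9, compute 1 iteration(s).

f(x) = x³ + x - 1
f'(x) = 3x² + 1
x₀ = 0.9

Newton-Raphson formula: x_{n+1} = x_n - f(x_n)/f'(x_n)

Iteration 1:
  f(0.900000) = 0.629000
  f'(0.900000) = 3.430000
  x_1 = 0.900000 - 0.629000/3.430000 = 0.716618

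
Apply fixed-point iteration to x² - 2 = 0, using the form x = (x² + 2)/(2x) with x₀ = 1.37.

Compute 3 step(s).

Equation: x² - 2 = 0
Fixed-point form: x = (x² + 2)/(2x)
x₀ = 1.37

x_1 = g(1.370000) = 1.414927
x_2 = g(1.414927) = 1.414214
x_3 = g(1.414214) = 1.414214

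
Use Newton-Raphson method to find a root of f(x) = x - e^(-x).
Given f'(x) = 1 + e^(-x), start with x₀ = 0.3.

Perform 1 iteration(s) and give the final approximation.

f(x) = x - e^(-x)
f'(x) = 1 + e^(-x)
x₀ = 0.3

Newton-Raphson formula: x_{n+1} = x_n - f(x_n)/f'(x_n)

Iteration 1:
  f(0.300000) = -0.440818
  f'(0.300000) = 1.740818
  x_1 = 0.300000 - (-0.440818)/1.740818 = 0.553225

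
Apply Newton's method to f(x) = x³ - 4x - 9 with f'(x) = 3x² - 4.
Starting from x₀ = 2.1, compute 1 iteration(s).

f(x) = x³ - 4x - 9
f'(x) = 3x² - 4
x₀ = 2.1

Newton-Raphson formula: x_{n+1} = x_n - f(x_n)/f'(x_n)

Iteration 1:
  f(2.100000) = -8.139000
  f'(2.100000) = 9.230000
  x_1 = 2.100000 - (-8.139000)/9.230000 = 2.981798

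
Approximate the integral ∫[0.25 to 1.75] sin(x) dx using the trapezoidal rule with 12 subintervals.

f(x) = sin(x)
a = 0.25, b = 1.75, n = 12
h = (b - a)/n = 0.125000

Trapezoidal rule: (h/2)[f(x₀) + 2f(x₁) + 2f(x₂) + ... + f(xₙ)]

x_0 = 0.2500, f(x_0) = 0.247404, coefficient = 1
x_1 = 0.3750, f(x_1) = 0.366273, coefficient = 2
x_2 = 0.5000, f(x_2) = 0.479426, coefficient = 2
x_3 = 0.6250, f(x_3) = 0.585097, coefficient = 2
x_4 = 0.7500, f(x_4) = 0.681639, coefficient = 2
x_5 = 0.8750, f(x_5) = 0.767544, coefficient = 2
x_6 = 1.0000, f(x_6) = 0.841471, coefficient = 2
x_7 = 1.1250, f(x_7) = 0.902268, coefficient = 2
x_8 = 1.2500, f(x_8) = 0.948985, coefficient = 2
x_9 = 1.3750, f(x_9) = 0.980893, coefficient = 2
x_10 = 1.5000, f(x_10) = 0.997495, coefficient = 2
x_11 = 1.6250, f(x_11) = 0.998531, coefficient = 2
x_12 = 1.7500, f(x_12) = 0.983986, coefficient = 1

I ≈ (0.125000/2) × 18.330630 = 1.145664
Exact value: 1.147158
Error: 0.001494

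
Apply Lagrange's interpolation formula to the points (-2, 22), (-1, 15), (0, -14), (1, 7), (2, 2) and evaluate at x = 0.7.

Lagrange interpolation formula:
P(x) = Σ yᵢ × Lᵢ(x)
where Lᵢ(x) = Π_{j≠i} (x - xⱼ)/(xᵢ - xⱼ)

L_0(0.7) = (0.7 - (-1))/(-2 - (-1)) × (0.7 - 0)/(-2 - 0) × (0.7 - 1)/(-2 - 1) × (0.7 - 2)/(-2 - 2) = 0.019338
L_1(0.7) = (0.7 - (-2))/(-1 - (-2)) × (0.7 - 0)/(-1 - 0) × (0.7 - 1)/(-1 - 1) × (0.7 - 2)/(-1 - 2) = -0.122850
L_2(0.7) = (0.7 - (-2))/(0 - (-2)) × (0.7 - (-1))/(0 - (-1)) × (0.7 - 1)/(0 - 1) × (0.7 - 2)/(0 - 2) = 0.447525
L_3(0.7) = (0.7 - (-2))/(1 - (-2)) × (0.7 - (-1))/(1 - (-1)) × (0.7 - 0)/(1 - 0) × (0.7 - 2)/(1 - 2) = 0.696150
L_4(0.7) = (0.7 - (-2))/(2 - (-2)) × (0.7 - (-1))/(2 - (-1)) × (0.7 - 0)/(2 - 0) × (0.7 - 1)/(2 - 1) = -0.040163

P(0.7) = 22×L_0(0.7) + 15×L_1(0.7) + (-14)×L_2(0.7) + 7×L_3(0.7) + 2×L_4(0.7)
P(0.7) = -2.889950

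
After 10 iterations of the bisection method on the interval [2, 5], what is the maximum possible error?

Bisection error bound: |error| ≤ (b-a)/2^n
|error| ≤ (5 - 2)/2^10 = 3/2^10
|error| ≤ 0.0029296875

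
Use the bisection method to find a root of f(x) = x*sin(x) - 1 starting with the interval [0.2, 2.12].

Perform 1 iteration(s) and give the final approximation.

f(x) = x*sin(x) - 1
Initial interval: [0.2, 2.12]

Iteration 1:
  c_1 = (0.200000 + 2.120000)/2 = 1.160000
  f(c_1) = f(1.160000) = 0.063492
  f(a) × f(c) < 0, new interval: [0.200000, 1.160000]

After 1 iteration(s), the approximation is c_1 = 1.160000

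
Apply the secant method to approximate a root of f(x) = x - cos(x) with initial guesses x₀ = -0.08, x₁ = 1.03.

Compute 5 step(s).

f(x) = x - cos(x)
x₀ = -0.08, x₁ = 1.03

Secant formula: x_{n+1} = x_n - f(x_n)(x_n - x_{n-1})/(f(x_n) - f(x_{n-1}))

Iteration 1:
  f(-0.080000) = -1.076802
  f(1.030000) = 0.515181
  x_2 = 1.030000 - 0.515181×(1.030000 - (-0.080000))/(0.515181 - (-1.076802))
       = 0.670793
Iteration 2:
  f(1.030000) = 0.515181
  f(0.670793) = -0.112536
  x_3 = 0.670793 - (-0.112536)×(0.670793 - 1.030000)/(-0.112536 - 0.515181)
       = 0.735191
Iteration 3:
  f(0.670793) = -0.112536
  f(0.735191) = -0.006512
  x_4 = 0.735191 - (-0.006512)×(0.735191 - 0.670793)/(-0.006512 - (-0.112536))
       = 0.739146
Iteration 4:
  f(0.735191) = -0.006512
  f(0.739146) = 0.000102
  x_5 = 0.739146 - 0.000102×(0.739146 - 0.735191)/(0.000102 - (-0.006512))
       = 0.739085
Iteration 5:
  f(0.739146) = 0.000102
  f(0.739085) = 0.000000
  x_6 = 0.739085 - 0.000000×(0.739085 - 0.739146)/(0.000000 - 0.000102)
       = 0.739085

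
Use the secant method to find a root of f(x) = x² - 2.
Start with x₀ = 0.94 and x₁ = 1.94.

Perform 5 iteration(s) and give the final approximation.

f(x) = x² - 2
x₀ = 0.94, x₁ = 1.94

Secant formula: x_{n+1} = x_n - f(x_n)(x_n - x_{n-1})/(f(x_n) - f(x_{n-1}))

Iteration 1:
  f(0.940000) = -1.116400
  f(1.940000) = 1.763600
  x_2 = 1.940000 - 1.763600×(1.940000 - 0.940000)/(1.763600 - (-1.116400))
       = 1.327639
Iteration 2:
  f(1.940000) = 1.763600
  f(1.327639) = -0.237375
  x_3 = 1.327639 - (-0.237375)×(1.327639 - 1.940000)/(-0.237375 - 1.763600)
       = 1.400283
Iteration 3:
  f(1.327639) = -0.237375
  f(1.400283) = -0.039207
  x_4 = 1.400283 - (-0.039207)×(1.400283 - 1.327639)/(-0.039207 - (-0.237375))
       = 1.414656
Iteration 4:
  f(1.400283) = -0.039207
  f(1.414656) = 0.001251
  x_5 = 1.414656 - 0.001251×(1.414656 - 1.400283)/(0.001251 - (-0.039207))
       = 1.414211
Iteration 5:
  f(1.414656) = 0.001251
  f(1.414211) = -0.000006
  x_6 = 1.414211 - (-0.000006)×(1.414211 - 1.414656)/(-0.000006 - 0.001251)
       = 1.414214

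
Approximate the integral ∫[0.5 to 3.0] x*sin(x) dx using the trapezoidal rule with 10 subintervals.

f(x) = x*sin(x)
a = 0.5, b = 3.0, n = 10
h = (b - a)/n = 0.250000

Trapezoidal rule: (h/2)[f(x₀) + 2f(x₁) + 2f(x₂) + ... + f(xₙ)]

x_0 = 0.5000, f(x_0) = 0.239713, coefficient = 1
x_1 = 0.7500, f(x_1) = 0.511229, coefficient = 2
x_2 = 1.0000, f(x_2) = 0.841471, coefficient = 2
x_3 = 1.2500, f(x_3) = 1.186231, coefficient = 2
x_4 = 1.5000, f(x_4) = 1.496242, coefficient = 2
x_5 = 1.7500, f(x_5) = 1.721975, coefficient = 2
x_6 = 2.0000, f(x_6) = 1.818595, coefficient = 2
x_7 = 2.2500, f(x_7) = 1.750665, coefficient = 2
x_8 = 2.5000, f(x_8) = 1.496180, coefficient = 2
x_9 = 2.7500, f(x_9) = 1.049568, coefficient = 2
x_10 = 3.0000, f(x_10) = 0.423360, coefficient = 1

I ≈ (0.250000/2) × 24.407385 = 3.050923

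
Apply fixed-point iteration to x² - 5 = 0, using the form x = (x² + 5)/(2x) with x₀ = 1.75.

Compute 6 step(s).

Equation: x² - 5 = 0
Fixed-point form: x = (x² + 5)/(2x)
x₀ = 1.75

x_1 = g(1.750000) = 2.303571
x_2 = g(2.303571) = 2.237057
x_3 = g(2.237057) = 2.236068
x_4 = g(2.236068) = 2.236068
x_5 = g(2.236068) = 2.236068
x_6 = g(2.236068) = 2.236068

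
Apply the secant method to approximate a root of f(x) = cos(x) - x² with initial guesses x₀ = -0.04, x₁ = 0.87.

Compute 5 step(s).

f(x) = cos(x) - x²
x₀ = -0.04, x₁ = 0.87

Secant formula: x_{n+1} = x_n - f(x_n)(x_n - x_{n-1})/(f(x_n) - f(x_{n-1}))

Iteration 1:
  f(-0.040000) = 0.997600
  f(0.870000) = -0.112073
  x_2 = 0.870000 - (-0.112073)×(0.870000 - (-0.040000))/(-0.112073 - 0.997600)
       = 0.778093
Iteration 2:
  f(0.870000) = -0.112073
  f(0.778093) = 0.106825
  x_3 = 0.778093 - 0.106825×(0.778093 - 0.870000)/(0.106825 - (-0.112073))
       = 0.822945
Iteration 3:
  f(0.778093) = 0.106825
  f(0.822945) = 0.002827
  x_4 = 0.822945 - 0.002827×(0.822945 - 0.778093)/(0.002827 - 0.106825)
       = 0.824164
Iteration 4:
  f(0.822945) = 0.002827
  f(0.824164) = -0.000076
  x_5 = 0.824164 - (-0.000076)×(0.824164 - 0.822945)/(-0.000076 - 0.002827)
       = 0.824132
Iteration 5:
  f(0.824164) = -0.000076
  f(0.824132) = 0.000000
  x_6 = 0.824132 - 0.000000×(0.824132 - 0.824164)/(0.000000 - (-0.000076))
       = 0.824132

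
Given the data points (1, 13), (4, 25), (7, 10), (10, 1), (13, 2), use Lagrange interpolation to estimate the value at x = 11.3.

Lagrange interpolation formula:
P(x) = Σ yᵢ × Lᵢ(x)
where Lᵢ(x) = Π_{j≠i} (x - xⱼ)/(xᵢ - xⱼ)

L_0(11.3) = (11.3 - 4)/(1 - 4) × (11.3 - 7)/(1 - 7) × (11.3 - 10)/(1 - 10) × (11.3 - 13)/(1 - 13) = -0.035685
L_1(11.3) = (11.3 - 1)/(4 - 1) × (11.3 - 7)/(4 - 7) × (11.3 - 10)/(4 - 10) × (11.3 - 13)/(4 - 13) = 0.201401
L_2(11.3) = (11.3 - 1)/(7 - 1) × (11.3 - 4)/(7 - 4) × (11.3 - 10)/(7 - 10) × (11.3 - 13)/(7 - 13) = -0.512870
L_3(11.3) = (11.3 - 1)/(10 - 1) × (11.3 - 4)/(10 - 4) × (11.3 - 7)/(10 - 7) × (11.3 - 13)/(10 - 13) = 1.130944
L_4(11.3) = (11.3 - 1)/(13 - 1) × (11.3 - 4)/(13 - 4) × (11.3 - 7)/(13 - 7) × (11.3 - 10)/(13 - 10) = 0.216210

P(11.3) = 13×L_0(11.3) + 25×L_1(11.3) + 10×L_2(11.3) + 1×L_3(11.3) + 2×L_4(11.3)
P(11.3) = 1.005782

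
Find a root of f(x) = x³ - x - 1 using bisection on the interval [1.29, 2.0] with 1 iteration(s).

f(x) = x³ - x - 1
Initial interval: [1.29, 2.0]

Iteration 1:
  c_1 = (1.290000 + 2.000000)/2 = 1.645000
  f(c_1) = f(1.645000) = 1.806411
  f(a) × f(c) < 0, new interval: [1.290000, 1.645000]

After 1 iteration(s), the approximation is c_1 = 1.645000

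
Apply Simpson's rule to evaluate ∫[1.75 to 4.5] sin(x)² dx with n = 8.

f(x) = sin(x)²
a = 1.75, b = 4.5, n = 8
h = (b - a)/n = 0.343750

Simpson's rule: (h/3)[f(x₀) + 4f(x₁) + 2f(x₂) + ... + f(xₙ)]

x_0 = 1.7500, f(x_0) = 0.968228, coefficient = 1
x_1 = 2.0938, f(x_1) = 0.750558, coefficient = 4
x_2 = 2.4375, f(x_2) = 0.419052, coefficient = 2
x_3 = 2.7812, f(x_3) = 0.124323, coefficient = 4
x_4 = 3.1250, f(x_4) = 0.000275, coefficient = 2
x_5 = 3.4688, f(x_5) = 0.103267, coefficient = 4
x_6 = 3.8125, f(x_6) = 0.386507, coefficient = 2
x_7 = 4.1562, f(x_7) = 0.721310, coefficient = 4
x_8 = 4.5000, f(x_8) = 0.955565, coefficient = 1

I ≈ (0.343750/3) × 10.333299 = 1.184024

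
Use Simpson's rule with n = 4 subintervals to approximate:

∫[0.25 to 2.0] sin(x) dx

f(x) = sin(x)
a = 0.25, b = 2.0, n = 4
h = (b - a)/n = 0.437500

Simpson's rule: (h/3)[f(x₀) + 4f(x₁) + 2f(x₂) + ... + f(xₙ)]

x_0 = 0.2500, f(x_0) = 0.247404, coefficient = 1
x_1 = 0.6875, f(x_1) = 0.634607, coefficient = 4
x_2 = 1.1250, f(x_2) = 0.902268, coefficient = 2
x_3 = 1.5625, f(x_3) = 0.999966, coefficient = 4
x_4 = 2.0000, f(x_4) = 0.909297, coefficient = 1

I ≈ (0.437500/3) × 9.499527 = 1.385348
Exact value: 1.385059
Error: 0.000288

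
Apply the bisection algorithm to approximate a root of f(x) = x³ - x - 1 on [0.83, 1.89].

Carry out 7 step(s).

f(x) = x³ - x - 1
Initial interval: [0.83, 1.89]

Iteration 1:
  c_1 = (0.830000 + 1.890000)/2 = 1.360000
  f(c_1) = f(1.360000) = 0.155456
  f(a) × f(c) < 0, new interval: [0.830000, 1.360000]
Iteration 2:
  c_2 = (0.830000 + 1.360000)/2 = 1.095000
  f(c_2) = f(1.095000) = -0.782068
  f(a) × f(c) ≥ 0, new interval: [1.095000, 1.360000]
Iteration 3:
  c_3 = (1.095000 + 1.360000)/2 = 1.227500
  f(c_3) = f(1.227500) = -0.377957
  f(a) × f(c) ≥ 0, new interval: [1.227500, 1.360000]
Iteration 4:
  c_4 = (1.227500 + 1.360000)/2 = 1.293750
  f(c_4) = f(1.293750) = -0.128285
  f(a) × f(c) ≥ 0, new interval: [1.293750, 1.360000]
Iteration 5:
  c_5 = (1.293750 + 1.360000)/2 = 1.326875
  f(c_5) = f(1.326875) = 0.009217
  f(a) × f(c) < 0, new interval: [1.293750, 1.326875]
Iteration 6:
  c_6 = (1.293750 + 1.326875)/2 = 1.310312
  f(c_6) = f(1.310312) = -0.060612
  f(a) × f(c) ≥ 0, new interval: [1.310312, 1.326875]
Iteration 7:
  c_7 = (1.310312 + 1.326875)/2 = 1.318594
  f(c_7) = f(1.318594) = -0.025969
  f(a) × f(c) ≥ 0, new interval: [1.318594, 1.326875]

After 7 iteration(s), the approximation is c_7 = 1.318594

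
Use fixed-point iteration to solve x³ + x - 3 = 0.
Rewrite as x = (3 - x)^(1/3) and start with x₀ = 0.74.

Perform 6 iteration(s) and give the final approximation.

Equation: x³ + x - 3 = 0
Fixed-point form: x = (3 - x)^(1/3)
x₀ = 0.74

x_1 = g(0.740000) = 1.312309
x_2 = g(1.312309) = 1.190596
x_3 = g(1.190596) = 1.218555
x_4 = g(1.218555) = 1.212246
x_5 = g(1.212246) = 1.213675
x_6 = g(1.213675) = 1.213352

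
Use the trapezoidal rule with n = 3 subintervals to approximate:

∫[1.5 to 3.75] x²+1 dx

f(x) = x²+1
a = 1.5, b = 3.75, n = 3
h = (b - a)/n = 0.750000

Trapezoidal rule: (h/2)[f(x₀) + 2f(x₁) + 2f(x₂) + ... + f(xₙ)]

x_0 = 1.5000, f(x_0) = 3.250000, coefficient = 1
x_1 = 2.2500, f(x_1) = 6.062500, coefficient = 2
x_2 = 3.0000, f(x_2) = 10.000000, coefficient = 2
x_3 = 3.7500, f(x_3) = 15.062500, coefficient = 1

I ≈ (0.750000/2) × 50.437500 = 18.914062
Exact value: 18.703125
Error: 0.210938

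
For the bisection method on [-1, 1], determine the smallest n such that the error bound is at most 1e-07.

We need (b-a)/2^n ≤ 1e-07
(1 - (-1))/2^n ≤ 1e-07
2/2^n ≤ 1e-07
2^n ≥ 20000000
n ≥ log₂(20000000) = 24.25
n ≥ 25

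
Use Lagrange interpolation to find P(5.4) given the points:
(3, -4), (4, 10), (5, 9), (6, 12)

Lagrange interpolation formula:
P(x) = Σ yᵢ × Lᵢ(x)
where Lᵢ(x) = Π_{j≠i} (x - xⱼ)/(xᵢ - xⱼ)

L_0(5.4) = (5.4 - 4)/(3 - 4) × (5.4 - 5)/(3 - 5) × (5.4 - 6)/(3 - 6) = 0.056000
L_1(5.4) = (5.4 - 3)/(4 - 3) × (5.4 - 5)/(4 - 5) × (5.4 - 6)/(4 - 6) = -0.288000
L_2(5.4) = (5.4 - 3)/(5 - 3) × (5.4 - 4)/(5 - 4) × (5.4 - 6)/(5 - 6) = 1.008000
L_3(5.4) = (5.4 - 3)/(6 - 3) × (5.4 - 4)/(6 - 4) × (5.4 - 5)/(6 - 5) = 0.224000

P(5.4) = (-4)×L_0(5.4) + 10×L_1(5.4) + 9×L_2(5.4) + 12×L_3(5.4)
P(5.4) = 8.656000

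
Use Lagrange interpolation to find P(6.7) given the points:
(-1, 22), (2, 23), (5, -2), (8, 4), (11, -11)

Lagrange interpolation formula:
P(x) = Σ yᵢ × Lᵢ(x)
where Lᵢ(x) = Π_{j≠i} (x - xⱼ)/(xᵢ - xⱼ)

L_0(6.7) = (6.7 - 2)/(-1 - 2) × (6.7 - 5)/(-1 - 5) × (6.7 - 8)/(-1 - 8) × (6.7 - 11)/(-1 - 11) = 0.022975
L_1(6.7) = (6.7 - (-1))/(2 - (-1)) × (6.7 - 5)/(2 - 5) × (6.7 - 8)/(2 - 8) × (6.7 - 11)/(2 - 11) = -0.150562
L_2(6.7) = (6.7 - (-1))/(5 - (-1)) × (6.7 - 2)/(5 - 2) × (6.7 - 8)/(5 - 8) × (6.7 - 11)/(5 - 11) = 0.624389
L_3(6.7) = (6.7 - (-1))/(8 - (-1)) × (6.7 - 2)/(8 - 2) × (6.7 - 5)/(8 - 5) × (6.7 - 11)/(8 - 11) = 0.544339
L_4(6.7) = (6.7 - (-1))/(11 - (-1)) × (6.7 - 2)/(11 - 2) × (6.7 - 5)/(11 - 5) × (6.7 - 8)/(11 - 8) = -0.041142

P(6.7) = 22×L_0(6.7) + 23×L_1(6.7) + (-2)×L_2(6.7) + 4×L_3(6.7) + (-11)×L_4(6.7)
P(6.7) = -1.576327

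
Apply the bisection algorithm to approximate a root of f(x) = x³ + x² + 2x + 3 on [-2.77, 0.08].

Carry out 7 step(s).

f(x) = x³ + x² + 2x + 3
Initial interval: [-2.77, 0.08]

Iteration 1:
  c_1 = (-2.770000 + 0.080000)/2 = -1.345000
  f(c_1) = f(-1.345000) = -0.314114
  f(a) × f(c) ≥ 0, new interval: [-1.345000, 0.080000]
Iteration 2:
  c_2 = (-1.345000 + 0.080000)/2 = -0.632500
  f(c_2) = f(-0.632500) = 1.882021
  f(a) × f(c) < 0, new interval: [-1.345000, -0.632500]
Iteration 3:
  c_3 = (-1.345000 + (-0.632500))/2 = -0.988750
  f(c_3) = f(-0.988750) = 1.033498
  f(a) × f(c) < 0, new interval: [-1.345000, -0.988750]
Iteration 4:
  c_4 = (-1.345000 + (-0.988750))/2 = -1.166875
  f(c_4) = f(-1.166875) = 0.439033
  f(a) × f(c) < 0, new interval: [-1.345000, -1.166875]
Iteration 5:
  c_5 = (-1.345000 + (-1.166875))/2 = -1.255937
  f(c_5) = f(-1.255937) = 0.084415
  f(a) × f(c) < 0, new interval: [-1.345000, -1.255937]
Iteration 6:
  c_6 = (-1.345000 + (-1.255937))/2 = -1.300469
  f(c_6) = f(-1.300469) = -0.109096
  f(a) × f(c) ≥ 0, new interval: [-1.300469, -1.255937]
Iteration 7:
  c_7 = (-1.300469 + (-1.255937))/2 = -1.278203
  f(c_7) = f(-1.278203) = -0.010935
  f(a) × f(c) ≥ 0, new interval: [-1.278203, -1.255937]

After 7 iteration(s), the approximation is c_7 = -1.278203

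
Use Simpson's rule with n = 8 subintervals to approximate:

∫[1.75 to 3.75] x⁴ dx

f(x) = x⁴
a = 1.75, b = 3.75, n = 8
h = (b - a)/n = 0.250000

Simpson's rule: (h/3)[f(x₀) + 4f(x₁) + 2f(x₂) + ... + f(xₙ)]

x_0 = 1.7500, f(x_0) = 9.378906, coefficient = 1
x_1 = 2.0000, f(x_1) = 16.000000, coefficient = 4
x_2 = 2.2500, f(x_2) = 25.628906, coefficient = 2
x_3 = 2.5000, f(x_3) = 39.062500, coefficient = 4
x_4 = 2.7500, f(x_4) = 57.191406, coefficient = 2
x_5 = 3.0000, f(x_5) = 81.000000, coefficient = 4
x_6 = 3.2500, f(x_6) = 111.566406, coefficient = 2
x_7 = 3.5000, f(x_7) = 150.062500, coefficient = 4
x_8 = 3.7500, f(x_8) = 197.753906, coefficient = 1

I ≈ (0.250000/3) × 1740.406250 = 145.033854
Exact value: 145.032813
Error: 0.001042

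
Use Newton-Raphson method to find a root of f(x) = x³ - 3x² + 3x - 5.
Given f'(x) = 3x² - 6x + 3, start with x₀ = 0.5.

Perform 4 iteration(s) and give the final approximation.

f(x) = x³ - 3x² + 3x - 5
f'(x) = 3x² - 6x + 3
x₀ = 0.5

Newton-Raphson formula: x_{n+1} = x_n - f(x_n)/f'(x_n)

Iteration 1:
  f(0.500000) = -4.125000
  f'(0.500000) = 0.750000
  x_1 = 0.500000 - (-4.125000)/0.750000 = 6.000000
Iteration 2:
  f(6.000000) = 121.000000
  f'(6.000000) = 75.000000
  x_2 = 6.000000 - 121.000000/75.000000 = 4.386667
Iteration 3:
  f(4.386667) = 34.843411
  f'(4.386667) = 34.408533
  x_3 = 4.386667 - 34.843411/34.408533 = 3.374028
Iteration 4:
  f(3.374028) = 9.380043
  f'(3.374028) = 16.908027
  x_4 = 3.374028 - 9.380043/16.908027 = 2.819259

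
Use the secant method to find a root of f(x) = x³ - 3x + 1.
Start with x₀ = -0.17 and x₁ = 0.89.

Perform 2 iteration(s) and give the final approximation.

f(x) = x³ - 3x + 1
x₀ = -0.17, x₁ = 0.89

Secant formula: x_{n+1} = x_n - f(x_n)(x_n - x_{n-1})/(f(x_n) - f(x_{n-1}))

Iteration 1:
  f(-0.170000) = 1.505087
  f(0.890000) = -0.965031
  x_2 = 0.890000 - (-0.965031)×(0.890000 - (-0.170000))/(-0.965031 - 1.505087)
       = 0.475877
Iteration 2:
  f(0.890000) = -0.965031
  f(0.475877) = -0.319864
  x_3 = 0.475877 - (-0.319864)×(0.475877 - 0.890000)/(-0.319864 - (-0.965031))
       = 0.270561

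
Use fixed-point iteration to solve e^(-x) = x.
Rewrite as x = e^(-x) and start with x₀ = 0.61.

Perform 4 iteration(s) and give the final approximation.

Equation: e^(-x) = x
Fixed-point form: x = e^(-x)
x₀ = 0.61

x_1 = g(0.610000) = 0.543351
x_2 = g(0.543351) = 0.580799
x_3 = g(0.580799) = 0.559451
x_4 = g(0.559451) = 0.571523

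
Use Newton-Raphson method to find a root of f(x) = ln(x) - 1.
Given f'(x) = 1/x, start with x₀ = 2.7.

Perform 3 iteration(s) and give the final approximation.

f(x) = ln(x) - 1
f'(x) = 1/x
x₀ = 2.7

Newton-Raphson formula: x_{n+1} = x_n - f(x_n)/f'(x_n)

Iteration 1:
  f(2.700000) = -0.006748
  f'(2.700000) = 0.370370
  x_1 = 2.700000 - (-0.006748)/0.370370 = 2.718220
Iteration 2:
  f(2.718220) = -0.000023
  f'(2.718220) = 0.367888
  x_2 = 2.718220 - (-0.000023)/0.367888 = 2.718282
Iteration 3:
  f(2.718282) = 0.000000
  f'(2.718282) = 0.367879
  x_3 = 2.718282 - 0.000000/0.367879 = 2.718282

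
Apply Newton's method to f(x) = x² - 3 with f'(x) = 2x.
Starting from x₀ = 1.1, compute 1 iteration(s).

f(x) = x² - 3
f'(x) = 2x
x₀ = 1.1

Newton-Raphson formula: x_{n+1} = x_n - f(x_n)/f'(x_n)

Iteration 1:
  f(1.100000) = -1.790000
  f'(1.100000) = 2.200000
  x_1 = 1.100000 - (-1.790000)/2.200000 = 1.913636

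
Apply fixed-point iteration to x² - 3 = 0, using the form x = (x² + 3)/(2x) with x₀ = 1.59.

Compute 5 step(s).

Equation: x² - 3 = 0
Fixed-point form: x = (x² + 3)/(2x)
x₀ = 1.59

x_1 = g(1.590000) = 1.738396
x_2 = g(1.738396) = 1.732062
x_3 = g(1.732062) = 1.732051
x_4 = g(1.732051) = 1.732051
x_5 = g(1.732051) = 1.732051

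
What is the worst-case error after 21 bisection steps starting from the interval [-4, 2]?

Bisection error bound: |error| ≤ (b-a)/2^n
|error| ≤ (2 - (-4))/2^21 = 6/2^21
|error| ≤ 0.0000028610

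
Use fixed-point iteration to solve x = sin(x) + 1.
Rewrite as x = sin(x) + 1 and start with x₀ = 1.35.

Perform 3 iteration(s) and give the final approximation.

Equation: x = sin(x) + 1
Fixed-point form: x = sin(x) + 1
x₀ = 1.35

x_1 = g(1.350000) = 1.975723
x_2 = g(1.975723) = 1.919131
x_3 = g(1.919131) = 1.939942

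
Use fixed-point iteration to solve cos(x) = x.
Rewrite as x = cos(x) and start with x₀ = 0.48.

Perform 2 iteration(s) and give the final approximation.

Equation: cos(x) = x
Fixed-point form: x = cos(x)
x₀ = 0.48

x_1 = g(0.480000) = 0.886995
x_2 = g(0.886995) = 0.631744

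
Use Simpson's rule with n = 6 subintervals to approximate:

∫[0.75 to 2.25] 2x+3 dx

f(x) = 2x+3
a = 0.75, b = 2.25, n = 6
h = (b - a)/n = 0.250000

Simpson's rule: (h/3)[f(x₀) + 4f(x₁) + 2f(x₂) + ... + f(xₙ)]

x_0 = 0.7500, f(x_0) = 4.500000, coefficient = 1
x_1 = 1.0000, f(x_1) = 5.000000, coefficient = 4
x_2 = 1.2500, f(x_2) = 5.500000, coefficient = 2
x_3 = 1.5000, f(x_3) = 6.000000, coefficient = 4
x_4 = 1.7500, f(x_4) = 6.500000, coefficient = 2
x_5 = 2.0000, f(x_5) = 7.000000, coefficient = 4
x_6 = 2.2500, f(x_6) = 7.500000, coefficient = 1

I ≈ (0.250000/3) × 108.000000 = 9.000000
Exact value: 9.000000
Error: 0.000000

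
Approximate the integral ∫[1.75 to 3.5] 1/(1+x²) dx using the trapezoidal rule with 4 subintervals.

f(x) = 1/(1+x²)
a = 1.75, b = 3.5, n = 4
h = (b - a)/n = 0.437500

Trapezoidal rule: (h/2)[f(x₀) + 2f(x₁) + 2f(x₂) + ... + f(xₙ)]

x_0 = 1.7500, f(x_0) = 0.246154, coefficient = 1
x_1 = 2.1875, f(x_1) = 0.172856, coefficient = 2
x_2 = 2.6250, f(x_2) = 0.126733, coefficient = 2
x_3 = 3.0625, f(x_3) = 0.096349, coefficient = 2
x_4 = 3.5000, f(x_4) = 0.075472, coefficient = 1

I ≈ (0.437500/2) × 1.113502 = 0.243579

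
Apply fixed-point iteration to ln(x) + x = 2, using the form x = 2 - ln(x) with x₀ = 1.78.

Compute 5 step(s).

Equation: ln(x) + x = 2
Fixed-point form: x = 2 - ln(x)
x₀ = 1.78

x_1 = g(1.780000) = 1.423387
x_2 = g(1.423387) = 1.646961
x_3 = g(1.646961) = 1.501068
x_4 = g(1.501068) = 1.593823
x_5 = g(1.593823) = 1.533864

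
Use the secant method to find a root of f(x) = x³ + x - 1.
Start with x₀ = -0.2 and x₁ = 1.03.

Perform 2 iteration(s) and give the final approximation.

f(x) = x³ + x - 1
x₀ = -0.2, x₁ = 1.03

Secant formula: x_{n+1} = x_n - f(x_n)(x_n - x_{n-1})/(f(x_n) - f(x_{n-1}))

Iteration 1:
  f(-0.200000) = -1.208000
  f(1.030000) = 1.122727
  x_2 = 1.030000 - 1.122727×(1.030000 - (-0.200000))/(1.122727 - (-1.208000))
       = 0.437501
Iteration 2:
  f(1.030000) = 1.122727
  f(0.437501) = -0.478759
  x_3 = 0.437501 - (-0.478759)×(0.437501 - 1.030000)/(-0.478759 - 1.122727)
       = 0.614626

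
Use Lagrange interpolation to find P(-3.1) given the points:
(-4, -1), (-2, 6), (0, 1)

Lagrange interpolation formula:
P(x) = Σ yᵢ × Lᵢ(x)
where Lᵢ(x) = Π_{j≠i} (x - xⱼ)/(xᵢ - xⱼ)

L_0(-3.1) = (-3.1 - (-2))/(-4 - (-2)) × (-3.1 - 0)/(-4 - 0) = 0.426250
L_1(-3.1) = (-3.1 - (-4))/(-2 - (-4)) × (-3.1 - 0)/(-2 - 0) = 0.697500
L_2(-3.1) = (-3.1 - (-4))/(0 - (-4)) × (-3.1 - (-2))/(0 - (-2)) = -0.123750

P(-3.1) = (-1)×L_0(-3.1) + 6×L_1(-3.1) + 1×L_2(-3.1)
P(-3.1) = 3.635000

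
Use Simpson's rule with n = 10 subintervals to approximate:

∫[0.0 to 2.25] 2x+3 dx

f(x) = 2x+3
a = 0.0, b = 2.25, n = 10
h = (b - a)/n = 0.225000

Simpson's rule: (h/3)[f(x₀) + 4f(x₁) + 2f(x₂) + ... + f(xₙ)]

x_0 = 0.0000, f(x_0) = 3.000000, coefficient = 1
x_1 = 0.2250, f(x_1) = 3.450000, coefficient = 4
x_2 = 0.4500, f(x_2) = 3.900000, coefficient = 2
x_3 = 0.6750, f(x_3) = 4.350000, coefficient = 4
x_4 = 0.9000, f(x_4) = 4.800000, coefficient = 2
x_5 = 1.1250, f(x_5) = 5.250000, coefficient = 4
x_6 = 1.3500, f(x_6) = 5.700000, coefficient = 2
x_7 = 1.5750, f(x_7) = 6.150000, coefficient = 4
x_8 = 1.8000, f(x_8) = 6.600000, coefficient = 2
x_9 = 2.0250, f(x_9) = 7.050000, coefficient = 4
x_10 = 2.2500, f(x_10) = 7.500000, coefficient = 1

I ≈ (0.225000/3) × 157.500000 = 11.812500
Exact value: 11.812500
Error: 0.000000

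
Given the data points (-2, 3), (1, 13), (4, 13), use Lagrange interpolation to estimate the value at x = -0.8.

Lagrange interpolation formula:
P(x) = Σ yᵢ × Lᵢ(x)
where Lᵢ(x) = Π_{j≠i} (x - xⱼ)/(xᵢ - xⱼ)

L_0(-0.8) = (-0.8 - 1)/(-2 - 1) × (-0.8 - 4)/(-2 - 4) = 0.480000
L_1(-0.8) = (-0.8 - (-2))/(1 - (-2)) × (-0.8 - 4)/(1 - 4) = 0.640000
L_2(-0.8) = (-0.8 - (-2))/(4 - (-2)) × (-0.8 - 1)/(4 - 1) = -0.120000

P(-0.8) = 3×L_0(-0.8) + 13×L_1(-0.8) + 13×L_2(-0.8)
P(-0.8) = 8.200000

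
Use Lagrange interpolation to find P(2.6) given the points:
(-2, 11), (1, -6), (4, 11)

Lagrange interpolation formula:
P(x) = Σ yᵢ × Lᵢ(x)
where Lᵢ(x) = Π_{j≠i} (x - xⱼ)/(xᵢ - xⱼ)

L_0(2.6) = (2.6 - 1)/(-2 - 1) × (2.6 - 4)/(-2 - 4) = -0.124444
L_1(2.6) = (2.6 - (-2))/(1 - (-2)) × (2.6 - 4)/(1 - 4) = 0.715556
L_2(2.6) = (2.6 - (-2))/(4 - (-2)) × (2.6 - 1)/(4 - 1) = 0.408889

P(2.6) = 11×L_0(2.6) + (-6)×L_1(2.6) + 11×L_2(2.6)
P(2.6) = -1.164444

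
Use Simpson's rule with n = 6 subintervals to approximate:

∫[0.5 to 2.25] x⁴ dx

f(x) = x⁴
a = 0.5, b = 2.25, n = 6
h = (b - a)/n = 0.291667

Simpson's rule: (h/3)[f(x₀) + 4f(x₁) + 2f(x₂) + ... + f(xₙ)]

x_0 = 0.5000, f(x_0) = 0.062500, coefficient = 1
x_1 = 0.7917, f(x_1) = 0.392798, coefficient = 4
x_2 = 1.0833, f(x_2) = 1.377363, coefficient = 2
x_3 = 1.3750, f(x_3) = 3.574463, coefficient = 4
x_4 = 1.6667, f(x_4) = 7.716049, coefficient = 2
x_5 = 1.9583, f(x_5) = 14.707758, coefficient = 4
x_6 = 2.2500, f(x_6) = 25.628906, coefficient = 1

I ≈ (0.291667/3) × 118.578306 = 11.528446
Exact value: 11.526758
Error: 0.001689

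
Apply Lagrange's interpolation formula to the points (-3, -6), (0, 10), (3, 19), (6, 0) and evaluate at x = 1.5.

Lagrange interpolation formula:
P(x) = Σ yᵢ × Lᵢ(x)
where Lᵢ(x) = Π_{j≠i} (x - xⱼ)/(xᵢ - xⱼ)

L_0(1.5) = (1.5 - 0)/(-3 - 0) × (1.5 - 3)/(-3 - 3) × (1.5 - 6)/(-3 - 6) = -0.062500
L_1(1.5) = (1.5 - (-3))/(0 - (-3)) × (1.5 - 3)/(0 - 3) × (1.5 - 6)/(0 - 6) = 0.562500
L_2(1.5) = (1.5 - (-3))/(3 - (-3)) × (1.5 - 0)/(3 - 0) × (1.5 - 6)/(3 - 6) = 0.562500
L_3(1.5) = (1.5 - (-3))/(6 - (-3)) × (1.5 - 0)/(6 - 0) × (1.5 - 3)/(6 - 3) = -0.062500

P(1.5) = (-6)×L_0(1.5) + 10×L_1(1.5) + 19×L_2(1.5) + 0×L_3(1.5)
P(1.5) = 16.687500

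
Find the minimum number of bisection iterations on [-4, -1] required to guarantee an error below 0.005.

We need (b-a)/2^n ≤ 0.005
(-1 - (-4))/2^n ≤ 0.005
3/2^n ≤ 0.005
2^n ≥ 600
n ≥ log₂(600) = 9.23
n ≥ 10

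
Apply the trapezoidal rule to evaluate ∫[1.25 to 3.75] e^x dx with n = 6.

f(x) = e^x
a = 1.25, b = 3.75, n = 6
h = (b - a)/n = 0.416667

Trapezoidal rule: (h/2)[f(x₀) + 2f(x₁) + 2f(x₂) + ... + f(xₙ)]

x_0 = 1.2500, f(x_0) = 3.490343, coefficient = 1
x_1 = 1.6667, f(x_1) = 5.294490, coefficient = 2
x_2 = 2.0833, f(x_2) = 8.031195, coefficient = 2
x_3 = 2.5000, f(x_3) = 12.182494, coefficient = 2
x_4 = 2.9167, f(x_4) = 18.479586, coefficient = 2
x_5 = 3.3333, f(x_5) = 28.031625, coefficient = 2
x_6 = 3.7500, f(x_6) = 42.521082, coefficient = 1

I ≈ (0.416667/2) × 190.050205 = 39.593793
Exact value: 39.030739
Error: 0.563054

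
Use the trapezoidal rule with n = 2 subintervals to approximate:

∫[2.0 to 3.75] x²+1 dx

f(x) = x²+1
a = 2.0, b = 3.75, n = 2
h = (b - a)/n = 0.875000

Trapezoidal rule: (h/2)[f(x₀) + 2f(x₁) + 2f(x₂) + ... + f(xₙ)]

x_0 = 2.0000, f(x_0) = 5.000000, coefficient = 1
x_1 = 2.8750, f(x_1) = 9.265625, coefficient = 2
x_2 = 3.7500, f(x_2) = 15.062500, coefficient = 1

I ≈ (0.875000/2) × 38.593750 = 16.884766
Exact value: 16.661458
Error: 0.223307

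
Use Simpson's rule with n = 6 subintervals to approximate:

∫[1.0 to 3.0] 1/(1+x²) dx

f(x) = 1/(1+x²)
a = 1.0, b = 3.0, n = 6
h = (b - a)/n = 0.333333

Simpson's rule: (h/3)[f(x₀) + 4f(x₁) + 2f(x₂) + ... + f(xₙ)]

x_0 = 1.0000, f(x_0) = 0.500000, coefficient = 1
x_1 = 1.3333, f(x_1) = 0.360000, coefficient = 4
x_2 = 1.6667, f(x_2) = 0.264706, coefficient = 2
x_3 = 2.0000, f(x_3) = 0.200000, coefficient = 4
x_4 = 2.3333, f(x_4) = 0.155172, coefficient = 2
x_5 = 2.6667, f(x_5) = 0.123288, coefficient = 4
x_6 = 3.0000, f(x_6) = 0.100000, coefficient = 1

I ≈ (0.333333/3) × 4.172907 = 0.463656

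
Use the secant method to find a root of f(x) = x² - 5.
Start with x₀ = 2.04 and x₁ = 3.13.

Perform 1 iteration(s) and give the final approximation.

f(x) = x² - 5
x₀ = 2.04, x₁ = 3.13

Secant formula: x_{n+1} = x_n - f(x_n)(x_n - x_{n-1})/(f(x_n) - f(x_{n-1}))

Iteration 1:
  f(2.040000) = -0.838400
  f(3.130000) = 4.796900
  x_2 = 3.130000 - 4.796900×(3.130000 - 2.040000)/(4.796900 - (-0.838400))
       = 2.202166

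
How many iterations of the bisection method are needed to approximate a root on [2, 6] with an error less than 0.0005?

We need (b-a)/2^n ≤ 0.0005
(6 - 2)/2^n ≤ 0.0005
4/2^n ≤ 0.0005
2^n ≥ 8000
n ≥ log₂(8000) = 12.97
n ≥ 13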